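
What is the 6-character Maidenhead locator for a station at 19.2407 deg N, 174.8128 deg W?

AK29of

Offset from 180°W / 90°S: lon 5.1872°, lat 109.2407°.
Field: 5.1872/20 → 0 → A, 109.2407/10 → 10 → K; chars AK.
Square: 5.1872/2 → 2, 9.2407/1 → 9; chars 29.
Subsquare: 1.1872/0.0833333 → 14 → o, 0.2407/0.0416667 → 5 → f; chars of.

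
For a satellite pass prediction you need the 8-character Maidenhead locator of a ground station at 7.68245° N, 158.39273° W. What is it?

BJ07tq23

Add 180° to longitude and 90° to latitude: 21.60727, 97.68245.
Field: 21.60727/20 → 1 → B, 97.68245/10 → 9 → J; chars BJ.
Square: 1.60727/2 → 0, 7.68245/1 → 7; chars 07.
Subsquare: 1.60727/0.0833333 → 19 → t, 0.68245/0.0416667 → 16 → q; chars tq.
Extended square: 0.02394/0.00833333 → 2, 0.01578/0.00416667 → 3; chars 23.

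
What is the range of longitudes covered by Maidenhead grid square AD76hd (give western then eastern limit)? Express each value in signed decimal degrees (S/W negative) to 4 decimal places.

-165.4167, -165.3333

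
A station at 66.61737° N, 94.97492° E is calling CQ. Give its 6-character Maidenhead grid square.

Offset from 180°W / 90°S: lon 274.9749°, lat 156.6174°.
Field (20°×10°, letters A–R): 274.9749/20 → 13 → N, 156.6174/10 → 15 → P; chars NP.
Square (2°×1°, digits 0–9): 14.9749/2 → 7, 6.6174/1 → 6; chars 76.
Subsquare (5′×2.5′, letters a–x): 0.9749/0.0833333 → 11 → l, 0.6174/0.0416667 → 14 → o; chars lo.

NP76lo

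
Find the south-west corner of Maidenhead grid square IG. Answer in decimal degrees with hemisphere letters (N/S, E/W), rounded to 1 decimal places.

30.0° S, 20.0° W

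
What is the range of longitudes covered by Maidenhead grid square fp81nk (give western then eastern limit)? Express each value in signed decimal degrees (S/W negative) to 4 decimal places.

Field F=5, P=15: +5·20° lon, +15·10° lat → SW at lon -80°, lat 60°.
Square 8, 1: +8·2° lon, +1·1° lat → SW at lon -64°, lat 61°.
Subsquare n=13, k=10: +13·0.0833333° lon, +10·0.0416667° lat → SW at lon -62.9167°, lat 61.4167°.
Cell spans 0.0833333° lon × 0.0416667° lat.
west -62.9167, east -62.8333.

-62.9167, -62.8333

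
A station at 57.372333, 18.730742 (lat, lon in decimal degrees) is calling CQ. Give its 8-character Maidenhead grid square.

JO97ii79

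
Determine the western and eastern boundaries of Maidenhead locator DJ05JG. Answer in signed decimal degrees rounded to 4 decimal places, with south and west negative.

-119.2500, -119.1667

Field D=3, J=9: +3·20° lon, +9·10° lat → SW at lon -120°, lat 0°.
Square 0, 5: +0·2° lon, +5·1° lat → SW at lon -120°, lat 5°.
Subsquare j=9, g=6: +9·0.0833333° lon, +6·0.0416667° lat → SW at lon -119.25°, lat 5.25°.
Cell spans 0.0833333° lon × 0.0416667° lat.
west -119.2500, east -119.1667.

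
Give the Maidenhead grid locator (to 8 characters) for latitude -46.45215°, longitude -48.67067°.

GE53pn91

Shift to the Maidenhead origin (180°W, 90°S): lon 131.32933, lat 43.54785.
Field: lon ⌊131.32933/20⌋ = 6 → G; lat ⌊43.54785/10⌋ = 4 → E.
Square: lon ⌊11.32933/2⌋ = 5; lat ⌊3.54785/1⌋ = 3.
Subsquare: lon ⌊1.32933/0.0833333⌋ = 15 → p; lat ⌊0.54785/0.0416667⌋ = 13 → n.
Extended square: lon ⌊0.07933/0.00833333⌋ = 9; lat ⌊0.00618/0.00416667⌋ = 1.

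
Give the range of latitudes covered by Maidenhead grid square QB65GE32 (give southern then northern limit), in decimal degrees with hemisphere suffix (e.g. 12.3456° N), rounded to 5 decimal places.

74.82500° S, 74.82083° S

Field Q=16, B=1: +16·20° lon, +1·10° lat → SW at lon 140°, lat -80°.
Square 6, 5: +6·2° lon, +5·1° lat → SW at lon 152°, lat -75°.
Subsquare g=6, e=4: +6·0.0833333° lon, +4·0.0416667° lat → SW at lon 152.5°, lat -74.8333°.
Extended square 3, 2: +3·0.00833333° lon, +2·0.00416667° lat → SW at lon 152.525°, lat -74.825°.
Cell spans 0.00833333° lon × 0.00416667° lat.
south 74.82500° S, north 74.82083° S.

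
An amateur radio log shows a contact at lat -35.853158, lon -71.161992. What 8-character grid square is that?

FF44kd05

Add 180° to longitude and 90° to latitude: 108.83801, 54.14684.
Field: lon ⌊108.83801/20⌋ = 5 → F; lat ⌊54.14684/10⌋ = 5 → F.
Square: lon ⌊8.83801/2⌋ = 4; lat ⌊4.14684/1⌋ = 4.
Subsquare: lon ⌊0.83801/0.0833333⌋ = 10 → k; lat ⌊0.14684/0.0416667⌋ = 3 → d.
Extended square: lon ⌊0.00467/0.00833333⌋ = 0; lat ⌊0.02184/0.00416667⌋ = 5.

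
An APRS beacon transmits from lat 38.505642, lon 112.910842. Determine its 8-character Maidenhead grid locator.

Offset from 180°W / 90°S: lon 292.91084°, lat 128.50564°.
Field (20°×10°, letters A–R): 292.91084/20 → 14 → O, 128.50564/10 → 12 → M; chars OM.
Square (2°×1°, digits 0–9): 12.91084/2 → 6, 8.50564/1 → 8; chars 68.
Subsquare (5′×2.5′, letters a–x): 0.91084/0.0833333 → 10 → k, 0.50564/0.0416667 → 12 → m; chars km.
Extended square (30″×15″, digits 0–9): 0.07751/0.00833333 → 9, 0.00564/0.00416667 → 1; chars 91.

OM68km91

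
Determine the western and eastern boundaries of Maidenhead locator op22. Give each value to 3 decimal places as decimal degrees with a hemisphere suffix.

104.000° E, 106.000° E

Field O=14, P=15: +14·20° lon, +15·10° lat → SW at lon 100°, lat 60°.
Square 2, 2: +2·2° lon, +2·1° lat → SW at lon 104°, lat 62°.
Cell spans 2° lon × 1° lat.
west 104.000° E, east 106.000° E.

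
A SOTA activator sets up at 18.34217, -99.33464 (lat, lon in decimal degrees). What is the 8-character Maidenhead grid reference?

EK08hi92

Shift to the Maidenhead origin (180°W, 90°S): lon 80.66536, lat 108.34217.
Field (20°×10°, letters A–R): lon ⌊80.66536/20⌋ = 4 → E; lat ⌊108.34217/10⌋ = 10 → K.
Square (2°×1°, digits 0–9): lon ⌊0.66536/2⌋ = 0; lat ⌊8.34217/1⌋ = 8.
Subsquare (5′×2.5′, letters a–x): lon ⌊0.66536/0.0833333⌋ = 7 → h; lat ⌊0.34217/0.0416667⌋ = 8 → i.
Extended square (30″×15″, digits 0–9): lon ⌊0.08203/0.00833333⌋ = 9; lat ⌊0.00884/0.00416667⌋ = 2.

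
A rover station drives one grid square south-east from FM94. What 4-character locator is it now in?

GM03

Longitude square 9; +1 → 10, wraps to 0, carry into field.
Longitude field F = 5; +1 → 6 = G.
Latitude square 4; −1 → 3.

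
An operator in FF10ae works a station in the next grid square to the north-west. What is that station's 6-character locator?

Longitude subsquare a = 0; −1 → -1, wraps to 23 = x, carry into square.
Longitude square 1; −1 → 0.
Latitude subsquare e = 4; +1 → 5 = f.

FF00xf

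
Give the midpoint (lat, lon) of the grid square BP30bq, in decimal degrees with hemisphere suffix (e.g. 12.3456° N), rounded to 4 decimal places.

Field B=1, P=15: +1·20° lon, +15·10° lat → SW at lon -160°, lat 60°.
Square 3, 0: +3·2° lon, +0·1° lat → SW at lon -154°, lat 60°.
Subsquare b=1, q=16: +1·0.0833333° lon, +16·0.0416667° lat → SW at lon -153.917°, lat 60.6667°.
Cell spans 0.0833333° lon × 0.0416667° lat. Centre is SW corner plus half of each.
latitude 60.6875° N, longitude 153.8750° W.

60.6875° N, 153.8750° W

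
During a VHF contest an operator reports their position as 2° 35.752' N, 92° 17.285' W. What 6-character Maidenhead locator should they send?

EJ32uo

Shift to the Maidenhead origin (180°W, 90°S): lon 87.7119, lat 92.5959.
Field (20°×10°, letters A–R): 87.7119/20 → 4 → E, 92.5959/10 → 9 → J; chars EJ.
Square (2°×1°, digits 0–9): 7.7119/2 → 3, 2.5959/1 → 2; chars 32.
Subsquare (5′×2.5′, letters a–x): 1.7119/0.0833333 → 20 → u, 0.5959/0.0416667 → 14 → o; chars uo.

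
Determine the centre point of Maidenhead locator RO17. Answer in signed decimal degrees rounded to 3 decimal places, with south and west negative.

57.500, 163.000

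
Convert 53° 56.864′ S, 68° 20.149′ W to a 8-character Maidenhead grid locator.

Add 180° to longitude and 90° to latitude: 111.66418, 36.05227.
Field: 111.66418/20 → 5 → F, 36.05227/10 → 3 → D; chars FD.
Square: 11.66418/2 → 5, 6.05227/1 → 6; chars 56.
Subsquare: 1.66418/0.0833333 → 19 → t, 0.05227/0.0416667 → 1 → b; chars tb.
Extended square: 0.08085/0.00833333 → 9, 0.01060/0.00416667 → 2; chars 92.

FD56tb92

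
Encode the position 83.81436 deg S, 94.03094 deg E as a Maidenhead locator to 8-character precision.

Offset from 180°W / 90°S: lon 274.03094°, lat 6.18564°.
Field: 274.03094/20 → 13 → N, 6.18564/10 → 0 → A; chars NA.
Square: 14.03094/2 → 7, 6.18564/1 → 6; chars 76.
Subsquare: 0.03094/0.0833333 → 0 → a, 0.18564/0.0416667 → 4 → e; chars ae.
Extended square: 0.03094/0.00833333 → 3, 0.01897/0.00416667 → 4; chars 34.

NA76ae34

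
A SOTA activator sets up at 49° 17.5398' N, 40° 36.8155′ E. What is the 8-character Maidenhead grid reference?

LN09hh30

Add 180° to longitude and 90° to latitude: 220.61359, 139.29233.
Field (20°×10°, letters A–R): lon ⌊220.61359/20⌋ = 11 → L; lat ⌊139.29233/10⌋ = 13 → N.
Square (2°×1°, digits 0–9): lon ⌊0.61359/2⌋ = 0; lat ⌊9.29233/1⌋ = 9.
Subsquare (5′×2.5′, letters a–x): lon ⌊0.61359/0.0833333⌋ = 7 → h; lat ⌊0.29233/0.0416667⌋ = 7 → h.
Extended square (30″×15″, digits 0–9): lon ⌊0.03026/0.00833333⌋ = 3; lat ⌊0.00066/0.00416667⌋ = 0.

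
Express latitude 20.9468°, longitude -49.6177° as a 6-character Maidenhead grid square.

Add 180° to longitude and 90° to latitude: 130.3823, 110.9468.
Field: lon ⌊130.3823/20⌋ = 6 → G; lat ⌊110.9468/10⌋ = 11 → L.
Square: lon ⌊10.3823/2⌋ = 5; lat ⌊0.9468/1⌋ = 0.
Subsquare: lon ⌊0.3823/0.0833333⌋ = 4 → e; lat ⌊0.9468/0.0416667⌋ = 22 → w.

GL50ew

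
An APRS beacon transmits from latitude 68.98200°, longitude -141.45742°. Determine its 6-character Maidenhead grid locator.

BP98gx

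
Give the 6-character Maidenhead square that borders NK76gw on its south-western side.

NK76fv

Longitude subsquare g = 6; −1 → 5 = f.
Latitude subsquare w = 22; −1 → 21 = v.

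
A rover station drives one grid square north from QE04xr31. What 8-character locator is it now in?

Latitude extended square 1; +1 → 2.
The longitude characters are unchanged.

QE04xr32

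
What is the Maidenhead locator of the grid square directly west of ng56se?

NG56re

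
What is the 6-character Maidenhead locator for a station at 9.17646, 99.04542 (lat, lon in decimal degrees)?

NJ99me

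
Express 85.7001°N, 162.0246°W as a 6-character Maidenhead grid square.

Shift to the Maidenhead origin (180°W, 90°S): lon 17.9754, lat 175.7001.
Field: lon ⌊17.9754/20⌋ = 0 → A; lat ⌊175.7001/10⌋ = 17 → R.
Square: lon ⌊17.9754/2⌋ = 8; lat ⌊5.7001/1⌋ = 5.
Subsquare: lon ⌊1.9754/0.0833333⌋ = 23 → x; lat ⌊0.7001/0.0416667⌋ = 16 → q.

AR85xq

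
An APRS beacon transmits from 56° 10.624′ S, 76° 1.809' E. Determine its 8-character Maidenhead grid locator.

MD83at37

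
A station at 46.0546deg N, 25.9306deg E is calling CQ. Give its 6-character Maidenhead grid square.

KN26xb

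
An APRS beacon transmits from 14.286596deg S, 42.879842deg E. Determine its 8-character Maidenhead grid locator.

Add 180° to longitude and 90° to latitude: 222.87984, 75.71340.
Field (20°×10°, letters A–R): 222.87984/20 → 11 → L, 75.71340/10 → 7 → H; chars LH.
Square (2°×1°, digits 0–9): 2.87984/2 → 1, 5.71340/1 → 5; chars 15.
Subsquare (5′×2.5′, letters a–x): 0.87984/0.0833333 → 10 → k, 0.71340/0.0416667 → 17 → r; chars kr.
Extended square (30″×15″, digits 0–9): 0.04651/0.00833333 → 5, 0.00507/0.00416667 → 1; chars 51.

LH15kr51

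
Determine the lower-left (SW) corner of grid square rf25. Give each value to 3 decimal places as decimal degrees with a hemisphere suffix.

35.000° S, 164.000° E

Field R=17, F=5: +17·20° lon, +5·10° lat → SW at lon 160°, lat -40°.
Square 2, 5: +2·2° lon, +5·1° lat → SW at lon 164°, lat -35°.
latitude 35.000° S, longitude 164.000° E.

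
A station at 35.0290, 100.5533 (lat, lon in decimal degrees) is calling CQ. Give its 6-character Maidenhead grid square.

OM05ga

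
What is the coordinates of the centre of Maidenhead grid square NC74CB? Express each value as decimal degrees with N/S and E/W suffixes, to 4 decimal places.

65.9375° S, 94.2083° E

Field N=13, C=2: +13·20° lon, +2·10° lat → SW at lon 80°, lat -70°.
Square 7, 4: +7·2° lon, +4·1° lat → SW at lon 94°, lat -66°.
Subsquare c=2, b=1: +2·0.0833333° lon, +1·0.0416667° lat → SW at lon 94.1667°, lat -65.9583°.
Cell spans 0.0833333° lon × 0.0416667° lat. Centre is SW corner plus half of each.
latitude 65.9375° S, longitude 94.2083° E.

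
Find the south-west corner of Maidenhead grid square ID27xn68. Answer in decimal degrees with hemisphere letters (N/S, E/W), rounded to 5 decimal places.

52.42500° S, 14.03333° W

Field I=8, D=3: +8·20° lon, +3·10° lat → SW at lon -20°, lat -60°.
Square 2, 7: +2·2° lon, +7·1° lat → SW at lon -16°, lat -53°.
Subsquare x=23, n=13: +23·0.0833333° lon, +13·0.0416667° lat → SW at lon -14.0833°, lat -52.4583°.
Extended square 6, 8: +6·0.00833333° lon, +8·0.00416667° lat → SW at lon -14.0333°, lat -52.425°.
latitude 52.42500° S, longitude 14.03333° W.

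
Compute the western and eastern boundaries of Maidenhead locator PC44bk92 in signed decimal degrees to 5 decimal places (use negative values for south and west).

Field P=15, C=2: +15·20° lon, +2·10° lat → SW at lon 120°, lat -70°.
Square 4, 4: +4·2° lon, +4·1° lat → SW at lon 128°, lat -66°.
Subsquare b=1, k=10: +1·0.0833333° lon, +10·0.0416667° lat → SW at lon 128.083°, lat -65.5833°.
Extended square 9, 2: +9·0.00833333° lon, +2·0.00416667° lat → SW at lon 128.158°, lat -65.575°.
Cell spans 0.00833333° lon × 0.00416667° lat.
west 128.15833, east 128.16667.

128.15833, 128.16667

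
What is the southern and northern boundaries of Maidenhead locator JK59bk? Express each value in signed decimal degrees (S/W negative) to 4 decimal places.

Field J=9, K=10: +9·20° lon, +10·10° lat → SW at lon 0°, lat 10°.
Square 5, 9: +5·2° lon, +9·1° lat → SW at lon 10°, lat 19°.
Subsquare b=1, k=10: +1·0.0833333° lon, +10·0.0416667° lat → SW at lon 10.0833°, lat 19.4167°.
Cell spans 0.0833333° lon × 0.0416667° lat.
south 19.4167, north 19.4583.

19.4167, 19.4583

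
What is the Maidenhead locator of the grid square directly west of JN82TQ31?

Longitude extended square 3; −1 → 2.
The latitude characters are unchanged.

JN82tq21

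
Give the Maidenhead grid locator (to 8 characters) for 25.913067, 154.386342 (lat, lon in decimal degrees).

QL75ev69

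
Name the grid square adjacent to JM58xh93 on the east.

JM68ah03

Longitude extended square 9; +1 → 10, wraps to 0, carry into subsquare.
Longitude subsquare x = 23; +1 → 24, wraps to 0 = a, carry into square.
Longitude square 5; +1 → 6.
The latitude characters are unchanged.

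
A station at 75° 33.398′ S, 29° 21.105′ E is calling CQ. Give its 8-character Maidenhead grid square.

KB44qk26

Shift to the Maidenhead origin (180°W, 90°S): lon 209.35175, lat 14.44337.
Field: lon ⌊209.35175/20⌋ = 10 → K; lat ⌊14.44337/10⌋ = 1 → B.
Square: lon ⌊9.35175/2⌋ = 4; lat ⌊4.44337/1⌋ = 4.
Subsquare: lon ⌊1.35175/0.0833333⌋ = 16 → q; lat ⌊0.44337/0.0416667⌋ = 10 → k.
Extended square: lon ⌊0.01842/0.00833333⌋ = 2; lat ⌊0.02670/0.00416667⌋ = 6.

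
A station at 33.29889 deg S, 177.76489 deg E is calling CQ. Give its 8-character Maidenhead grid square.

RF86vq18

Add 180° to longitude and 90° to latitude: 357.76489, 56.70111.
Field: lon ⌊357.76489/20⌋ = 17 → R; lat ⌊56.70111/10⌋ = 5 → F.
Square: lon ⌊17.76489/2⌋ = 8; lat ⌊6.70111/1⌋ = 6.
Subsquare: lon ⌊1.76489/0.0833333⌋ = 21 → v; lat ⌊0.70111/0.0416667⌋ = 16 → q.
Extended square: lon ⌊0.01489/0.00833333⌋ = 1; lat ⌊0.03444/0.00416667⌋ = 8.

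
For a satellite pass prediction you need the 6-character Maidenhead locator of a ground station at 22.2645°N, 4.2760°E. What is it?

JL22dg

Shift to the Maidenhead origin (180°W, 90°S): lon 184.2760, lat 112.2645.
Field: lon ⌊184.2760/20⌋ = 9 → J; lat ⌊112.2645/10⌋ = 11 → L.
Square: lon ⌊4.2760/2⌋ = 2; lat ⌊2.2645/1⌋ = 2.
Subsquare: lon ⌊0.2760/0.0833333⌋ = 3 → d; lat ⌊0.2645/0.0416667⌋ = 6 → g.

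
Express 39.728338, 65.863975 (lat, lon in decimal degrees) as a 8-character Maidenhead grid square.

MM29wr34

Offset from 180°W / 90°S: lon 245.86397°, lat 129.72834°.
Field: lon ⌊245.86397/20⌋ = 12 → M; lat ⌊129.72834/10⌋ = 12 → M.
Square: lon ⌊5.86397/2⌋ = 2; lat ⌊9.72834/1⌋ = 9.
Subsquare: lon ⌊1.86397/0.0833333⌋ = 22 → w; lat ⌊0.72834/0.0416667⌋ = 17 → r.
Extended square: lon ⌊0.03064/0.00833333⌋ = 3; lat ⌊0.02000/0.00416667⌋ = 4.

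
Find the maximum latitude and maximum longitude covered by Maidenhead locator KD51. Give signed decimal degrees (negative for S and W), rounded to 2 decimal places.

-58.00, 32.00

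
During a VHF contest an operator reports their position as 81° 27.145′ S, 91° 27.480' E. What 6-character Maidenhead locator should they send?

Shift to the Maidenhead origin (180°W, 90°S): lon 271.4580, lat 8.5476.
Field (20°×10°, letters A–R): lon ⌊271.4580/20⌋ = 13 → N; lat ⌊8.5476/10⌋ = 0 → A.
Square (2°×1°, digits 0–9): lon ⌊11.4580/2⌋ = 5; lat ⌊8.5476/1⌋ = 8.
Subsquare (5′×2.5′, letters a–x): lon ⌊1.4580/0.0833333⌋ = 17 → r; lat ⌊0.5476/0.0416667⌋ = 13 → n.

NA58rn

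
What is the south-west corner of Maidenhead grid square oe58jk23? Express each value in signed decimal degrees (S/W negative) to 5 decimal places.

-41.57083, 110.76667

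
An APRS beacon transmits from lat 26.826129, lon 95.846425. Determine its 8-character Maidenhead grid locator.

Add 180° to longitude and 90° to latitude: 275.84643, 116.82613.
Field (20°×10°, letters A–R): 275.84643/20 → 13 → N, 116.82613/10 → 11 → L; chars NL.
Square (2°×1°, digits 0–9): 15.84643/2 → 7, 6.82613/1 → 6; chars 76.
Subsquare (5′×2.5′, letters a–x): 1.84643/0.0833333 → 22 → w, 0.82613/0.0416667 → 19 → t; chars wt.
Extended square (30″×15″, digits 0–9): 0.01309/0.00833333 → 1, 0.03446/0.00416667 → 8; chars 18.

NL76wt18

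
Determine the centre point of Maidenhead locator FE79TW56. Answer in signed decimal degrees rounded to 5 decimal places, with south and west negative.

Field F=5, E=4: +5·20° lon, +4·10° lat → SW at lon -80°, lat -50°.
Square 7, 9: +7·2° lon, +9·1° lat → SW at lon -66°, lat -41°.
Subsquare t=19, w=22: +19·0.0833333° lon, +22·0.0416667° lat → SW at lon -64.4167°, lat -40.0833°.
Extended square 5, 6: +5·0.00833333° lon, +6·0.00416667° lat → SW at lon -64.375°, lat -40.0583°.
Cell spans 0.00833333° lon × 0.00416667° lat. Centre is SW corner plus half of each.
latitude -40.05625, longitude -64.37083.

-40.05625, -64.37083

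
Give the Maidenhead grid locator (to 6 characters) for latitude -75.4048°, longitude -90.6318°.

Shift to the Maidenhead origin (180°W, 90°S): lon 89.3682, lat 14.5952.
Field: 89.3682/20 → 4 → E, 14.5952/10 → 1 → B; chars EB.
Square: 9.3682/2 → 4, 4.5952/1 → 4; chars 44.
Subsquare: 1.3682/0.0833333 → 16 → q, 0.5952/0.0416667 → 14 → o; chars qo.

EB44qo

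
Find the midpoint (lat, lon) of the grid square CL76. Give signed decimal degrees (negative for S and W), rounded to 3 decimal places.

26.500, -125.000

Field C=2, L=11: +2·20° lon, +11·10° lat → SW at lon -140°, lat 20°.
Square 7, 6: +7·2° lon, +6·1° lat → SW at lon -126°, lat 26°.
Cell spans 2° lon × 1° lat. Centre is SW corner plus half of each.
latitude 26.500, longitude -125.000.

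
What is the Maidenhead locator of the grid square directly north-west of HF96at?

HF86xu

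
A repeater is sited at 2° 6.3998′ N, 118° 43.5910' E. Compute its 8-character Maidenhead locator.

OJ92ic75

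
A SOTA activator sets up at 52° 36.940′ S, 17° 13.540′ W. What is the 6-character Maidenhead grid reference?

Offset from 180°W / 90°S: lon 162.7743°, lat 37.3843°.
Field (20°×10°, letters A–R): lon ⌊162.7743/20⌋ = 8 → I; lat ⌊37.3843/10⌋ = 3 → D.
Square (2°×1°, digits 0–9): lon ⌊2.7743/2⌋ = 1; lat ⌊7.3843/1⌋ = 7.
Subsquare (5′×2.5′, letters a–x): lon ⌊0.7743/0.0833333⌋ = 9 → j; lat ⌊0.3843/0.0416667⌋ = 9 → j.

ID17jj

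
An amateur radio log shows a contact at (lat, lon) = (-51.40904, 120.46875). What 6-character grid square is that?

Add 180° to longitude and 90° to latitude: 300.4688, 38.5910.
Field (20°×10°, letters A–R): 300.4688/20 → 15 → P, 38.5910/10 → 3 → D; chars PD.
Square (2°×1°, digits 0–9): 0.4688/2 → 0, 8.5910/1 → 8; chars 08.
Subsquare (5′×2.5′, letters a–x): 0.4688/0.0833333 → 5 → f, 0.5910/0.0416667 → 14 → o; chars fo.

PD08fo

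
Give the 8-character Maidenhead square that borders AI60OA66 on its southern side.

Latitude extended square 6; −1 → 5.
The longitude characters are unchanged.

AI60oa65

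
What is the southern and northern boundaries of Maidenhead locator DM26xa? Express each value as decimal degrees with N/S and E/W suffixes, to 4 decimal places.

Field D=3, M=12: +3·20° lon, +12·10° lat → SW at lon -120°, lat 30°.
Square 2, 6: +2·2° lon, +6·1° lat → SW at lon -116°, lat 36°.
Subsquare x=23, a=0: +23·0.0833333° lon, +0·0.0416667° lat → SW at lon -114.083°, lat 36°.
Cell spans 0.0833333° lon × 0.0416667° lat.
south 36.0000° N, north 36.0417° N.

36.0000° N, 36.0417° N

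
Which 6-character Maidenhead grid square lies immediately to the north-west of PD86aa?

PD76xb

Longitude subsquare a = 0; −1 → -1, wraps to 23 = x, carry into square.
Longitude square 8; −1 → 7.
Latitude subsquare a = 0; +1 → 1 = b.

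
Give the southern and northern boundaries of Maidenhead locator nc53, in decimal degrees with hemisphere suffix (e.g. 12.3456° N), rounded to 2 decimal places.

67.00° S, 66.00° S

Field N=13, C=2: +13·20° lon, +2·10° lat → SW at lon 80°, lat -70°.
Square 5, 3: +5·2° lon, +3·1° lat → SW at lon 90°, lat -67°.
Cell spans 2° lon × 1° lat.
south 67.00° S, north 66.00° S.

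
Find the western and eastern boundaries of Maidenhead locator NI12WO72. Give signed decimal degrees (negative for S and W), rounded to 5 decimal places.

Field N=13, I=8: +13·20° lon, +8·10° lat → SW at lon 80°, lat -10°.
Square 1, 2: +1·2° lon, +2·1° lat → SW at lon 82°, lat -8°.
Subsquare w=22, o=14: +22·0.0833333° lon, +14·0.0416667° lat → SW at lon 83.8333°, lat -7.41667°.
Extended square 7, 2: +7·0.00833333° lon, +2·0.00416667° lat → SW at lon 83.8917°, lat -7.40833°.
Cell spans 0.00833333° lon × 0.00416667° lat.
west 83.89167, east 83.90000.

83.89167, 83.90000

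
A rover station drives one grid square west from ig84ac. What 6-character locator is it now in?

Longitude subsquare a = 0; −1 → -1, wraps to 23 = x, carry into square.
Longitude square 8; −1 → 7.
The latitude characters are unchanged.

IG74xc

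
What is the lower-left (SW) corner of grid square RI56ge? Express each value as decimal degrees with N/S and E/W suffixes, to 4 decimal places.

Field R=17, I=8: +17·20° lon, +8·10° lat → SW at lon 160°, lat -10°.
Square 5, 6: +5·2° lon, +6·1° lat → SW at lon 170°, lat -4°.
Subsquare g=6, e=4: +6·0.0833333° lon, +4·0.0416667° lat → SW at lon 170.5°, lat -3.83333°.
latitude 3.8333° S, longitude 170.5000° E.

3.8333° S, 170.5000° E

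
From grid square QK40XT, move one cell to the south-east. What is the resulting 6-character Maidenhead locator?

Longitude subsquare x = 23; +1 → 24, wraps to 0 = a, carry into square.
Longitude square 4; +1 → 5.
Latitude subsquare t = 19; −1 → 18 = s.

QK50as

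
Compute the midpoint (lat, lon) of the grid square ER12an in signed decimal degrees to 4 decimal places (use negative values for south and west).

82.5625, -97.9583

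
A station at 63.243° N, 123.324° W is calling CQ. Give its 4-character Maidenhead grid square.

Add 180° to longitude and 90° to latitude: 56.68, 153.24.
Field: lon ⌊56.68/20⌋ = 2 → C; lat ⌊153.24/10⌋ = 15 → P.
Square: lon ⌊16.68/2⌋ = 8; lat ⌊3.24/1⌋ = 3.

CP83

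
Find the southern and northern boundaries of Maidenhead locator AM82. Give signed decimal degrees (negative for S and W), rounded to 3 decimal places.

32.000, 33.000

Field A=0, M=12: +0·20° lon, +12·10° lat → SW at lon -180°, lat 30°.
Square 8, 2: +8·2° lon, +2·1° lat → SW at lon -164°, lat 32°.
Cell spans 2° lon × 1° lat.
south 32.000, north 33.000.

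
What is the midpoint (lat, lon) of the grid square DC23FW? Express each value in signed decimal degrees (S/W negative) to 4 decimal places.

-66.0625, -115.5417

Field D=3, C=2: +3·20° lon, +2·10° lat → SW at lon -120°, lat -70°.
Square 2, 3: +2·2° lon, +3·1° lat → SW at lon -116°, lat -67°.
Subsquare f=5, w=22: +5·0.0833333° lon, +22·0.0416667° lat → SW at lon -115.583°, lat -66.0833°.
Cell spans 0.0833333° lon × 0.0416667° lat. Centre is SW corner plus half of each.
latitude -66.0625, longitude -115.5417.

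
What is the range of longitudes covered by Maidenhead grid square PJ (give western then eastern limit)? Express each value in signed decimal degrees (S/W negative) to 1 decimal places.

120.0, 140.0

Field P=15, J=9: +15·20° lon, +9·10° lat → SW at lon 120°, lat 0°.
Cell spans 20° lon × 10° lat.
west 120.0, east 140.0.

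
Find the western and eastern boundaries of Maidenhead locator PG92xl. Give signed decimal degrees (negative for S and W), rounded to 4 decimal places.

Field P=15, G=6: +15·20° lon, +6·10° lat → SW at lon 120°, lat -30°.
Square 9, 2: +9·2° lon, +2·1° lat → SW at lon 138°, lat -28°.
Subsquare x=23, l=11: +23·0.0833333° lon, +11·0.0416667° lat → SW at lon 139.917°, lat -27.5417°.
Cell spans 0.0833333° lon × 0.0416667° lat.
west 139.9167, east 140.0000.

139.9167, 140.0000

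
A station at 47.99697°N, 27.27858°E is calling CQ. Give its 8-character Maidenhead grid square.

Shift to the Maidenhead origin (180°W, 90°S): lon 207.27858, lat 137.99697.
Field: 207.27858/20 → 10 → K, 137.99697/10 → 13 → N; chars KN.
Square: 7.27858/2 → 3, 7.99697/1 → 7; chars 37.
Subsquare: 1.27858/0.0833333 → 15 → p, 0.99697/0.0416667 → 23 → x; chars px.
Extended square: 0.02858/0.00833333 → 3, 0.03864/0.00416667 → 9; chars 39.

KN37px39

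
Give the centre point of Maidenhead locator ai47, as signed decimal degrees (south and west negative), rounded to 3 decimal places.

-2.500, -171.000

Field A=0, I=8: +0·20° lon, +8·10° lat → SW at lon -180°, lat -10°.
Square 4, 7: +4·2° lon, +7·1° lat → SW at lon -172°, lat -3°.
Cell spans 2° lon × 1° lat. Centre is SW corner plus half of each.
latitude -2.500, longitude -171.000.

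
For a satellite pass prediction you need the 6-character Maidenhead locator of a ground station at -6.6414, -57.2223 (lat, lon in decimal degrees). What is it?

GI13ji

Add 180° to longitude and 90° to latitude: 122.7777, 83.3586.
Field: lon ⌊122.7777/20⌋ = 6 → G; lat ⌊83.3586/10⌋ = 8 → I.
Square: lon ⌊2.7777/2⌋ = 1; lat ⌊3.3586/1⌋ = 3.
Subsquare: lon ⌊0.7777/0.0833333⌋ = 9 → j; lat ⌊0.3586/0.0416667⌋ = 8 → i.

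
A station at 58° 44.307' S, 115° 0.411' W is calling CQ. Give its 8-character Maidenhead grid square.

DD21lg92

Offset from 180°W / 90°S: lon 64.99315°, lat 31.26155°.
Field: lon ⌊64.99315/20⌋ = 3 → D; lat ⌊31.26155/10⌋ = 3 → D.
Square: lon ⌊4.99315/2⌋ = 2; lat ⌊1.26155/1⌋ = 1.
Subsquare: lon ⌊0.99315/0.0833333⌋ = 11 → l; lat ⌊0.26155/0.0416667⌋ = 6 → g.
Extended square: lon ⌊0.07648/0.00833333⌋ = 9; lat ⌊0.01155/0.00416667⌋ = 2.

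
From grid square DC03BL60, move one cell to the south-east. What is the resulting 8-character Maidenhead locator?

Longitude extended square 6; +1 → 7.
Latitude extended square 0; −1 → -1, wraps to 9, carry into subsquare.
Latitude subsquare l = 11; −1 → 10 = k.

DC03bk79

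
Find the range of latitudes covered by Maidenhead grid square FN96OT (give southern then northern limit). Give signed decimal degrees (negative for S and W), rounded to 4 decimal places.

Field F=5, N=13: +5·20° lon, +13·10° lat → SW at lon -80°, lat 40°.
Square 9, 6: +9·2° lon, +6·1° lat → SW at lon -62°, lat 46°.
Subsquare o=14, t=19: +14·0.0833333° lon, +19·0.0416667° lat → SW at lon -60.8333°, lat 46.7917°.
Cell spans 0.0833333° lon × 0.0416667° lat.
south 46.7917, north 46.8333.

46.7917, 46.8333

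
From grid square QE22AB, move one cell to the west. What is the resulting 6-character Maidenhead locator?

QE12xb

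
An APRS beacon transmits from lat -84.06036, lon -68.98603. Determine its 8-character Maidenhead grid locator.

Offset from 180°W / 90°S: lon 111.01397°, lat 5.93964°.
Field: lon ⌊111.01397/20⌋ = 5 → F; lat ⌊5.93964/10⌋ = 0 → A.
Square: lon ⌊11.01397/2⌋ = 5; lat ⌊5.93964/1⌋ = 5.
Subsquare: lon ⌊1.01397/0.0833333⌋ = 12 → m; lat ⌊0.93964/0.0416667⌋ = 22 → w.
Extended square: lon ⌊0.01397/0.00833333⌋ = 1; lat ⌊0.02297/0.00416667⌋ = 5.

FA55mw15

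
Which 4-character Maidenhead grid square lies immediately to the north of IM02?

IM03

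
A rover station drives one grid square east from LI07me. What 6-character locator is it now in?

Longitude subsquare m = 12; +1 → 13 = n.
The latitude characters are unchanged.

LI07ne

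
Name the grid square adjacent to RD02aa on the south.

RD01ax

Latitude subsquare a = 0; −1 → -1, wraps to 23 = x, carry into square.
Latitude square 2; −1 → 1.
The longitude characters are unchanged.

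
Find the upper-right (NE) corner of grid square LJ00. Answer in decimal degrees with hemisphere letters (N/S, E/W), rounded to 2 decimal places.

Field L=11, J=9: +11·20° lon, +9·10° lat → SW at lon 40°, lat 0°.
Square 0, 0: +0·2° lon, +0·1° lat → SW at lon 40°, lat 0°.
Cell spans 2° lon × 1° lat. NE corner is SW corner plus one full cell.
latitude 1.00° N, longitude 42.00° E.

1.00° N, 42.00° E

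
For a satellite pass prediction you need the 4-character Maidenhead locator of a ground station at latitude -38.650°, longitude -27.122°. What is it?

HF61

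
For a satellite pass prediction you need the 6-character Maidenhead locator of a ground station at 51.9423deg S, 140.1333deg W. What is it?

BD98wb

Shift to the Maidenhead origin (180°W, 90°S): lon 39.8667, lat 38.0577.
Field (20°×10°, letters A–R): lon ⌊39.8667/20⌋ = 1 → B; lat ⌊38.0577/10⌋ = 3 → D.
Square (2°×1°, digits 0–9): lon ⌊19.8667/2⌋ = 9; lat ⌊8.0577/1⌋ = 8.
Subsquare (5′×2.5′, letters a–x): lon ⌊1.8667/0.0833333⌋ = 22 → w; lat ⌊0.0577/0.0416667⌋ = 1 → b.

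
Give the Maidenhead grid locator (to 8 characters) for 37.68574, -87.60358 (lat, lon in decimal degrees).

EM67eq74

Add 180° to longitude and 90° to latitude: 92.39642, 127.68574.
Field: 92.39642/20 → 4 → E, 127.68574/10 → 12 → M; chars EM.
Square: 12.39642/2 → 6, 7.68574/1 → 7; chars 67.
Subsquare: 0.39642/0.0833333 → 4 → e, 0.68574/0.0416667 → 16 → q; chars eq.
Extended square: 0.06309/0.00833333 → 7, 0.01907/0.00416667 → 4; chars 74.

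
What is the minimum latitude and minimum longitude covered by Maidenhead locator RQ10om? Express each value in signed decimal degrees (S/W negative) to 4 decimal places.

Field R=17, Q=16: +17·20° lon, +16·10° lat → SW at lon 160°, lat 70°.
Square 1, 0: +1·2° lon, +0·1° lat → SW at lon 162°, lat 70°.
Subsquare o=14, m=12: +14·0.0833333° lon, +12·0.0416667° lat → SW at lon 163.167°, lat 70.5°.
latitude 70.5000, longitude 163.1667.

70.5000, 163.1667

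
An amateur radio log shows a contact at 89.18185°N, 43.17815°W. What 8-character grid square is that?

Shift to the Maidenhead origin (180°W, 90°S): lon 136.82185, lat 179.18185.
Field: 136.82185/20 → 6 → G, 179.18185/10 → 17 → R; chars GR.
Square: 16.82185/2 → 8, 9.18185/1 → 9; chars 89.
Subsquare: 0.82185/0.0833333 → 9 → j, 0.18185/0.0416667 → 4 → e; chars je.
Extended square: 0.07185/0.00833333 → 8, 0.01518/0.00416667 → 3; chars 83.

GR89je83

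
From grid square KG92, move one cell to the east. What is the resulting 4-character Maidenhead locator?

LG02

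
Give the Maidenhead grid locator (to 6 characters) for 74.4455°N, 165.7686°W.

Offset from 180°W / 90°S: lon 14.2314°, lat 164.4455°.
Field: 14.2314/20 → 0 → A, 164.4455/10 → 16 → Q; chars AQ.
Square: 14.2314/2 → 7, 4.4455/1 → 4; chars 74.
Subsquare: 0.2314/0.0833333 → 2 → c, 0.4455/0.0416667 → 10 → k; chars ck.

AQ74ck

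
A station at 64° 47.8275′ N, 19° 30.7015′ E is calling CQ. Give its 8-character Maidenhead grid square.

JP94st11

Shift to the Maidenhead origin (180°W, 90°S): lon 199.51169, lat 154.79712.
Field: 199.51169/20 → 9 → J, 154.79712/10 → 15 → P; chars JP.
Square: 19.51169/2 → 9, 4.79712/1 → 4; chars 94.
Subsquare: 1.51169/0.0833333 → 18 → s, 0.79712/0.0416667 → 19 → t; chars st.
Extended square: 0.01169/0.00833333 → 1, 0.00546/0.00416667 → 1; chars 11.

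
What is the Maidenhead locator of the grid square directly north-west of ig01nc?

IG01md

Longitude subsquare n = 13; −1 → 12 = m.
Latitude subsquare c = 2; +1 → 3 = d.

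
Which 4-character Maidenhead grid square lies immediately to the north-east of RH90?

AH01

Longitude square 9; +1 → 10, wraps to 0, carry into field.
Longitude field R = 17; +1 → 18, wraps to 0 = A, wrapping around the antimeridian.
Latitude square 0; +1 → 1.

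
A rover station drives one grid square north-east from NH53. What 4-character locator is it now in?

Longitude square 5; +1 → 6.
Latitude square 3; +1 → 4.

NH64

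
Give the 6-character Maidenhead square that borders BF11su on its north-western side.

BF11rv

Longitude subsquare s = 18; −1 → 17 = r.
Latitude subsquare u = 20; +1 → 21 = v.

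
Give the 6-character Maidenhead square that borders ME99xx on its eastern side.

Longitude subsquare x = 23; +1 → 24, wraps to 0 = a, carry into square.
Longitude square 9; +1 → 10, wraps to 0, carry into field.
Longitude field M = 12; +1 → 13 = N.
The latitude characters are unchanged.

NE09ax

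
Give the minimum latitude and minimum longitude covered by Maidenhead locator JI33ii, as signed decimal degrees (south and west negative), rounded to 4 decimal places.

Field J=9, I=8: +9·20° lon, +8·10° lat → SW at lon 0°, lat -10°.
Square 3, 3: +3·2° lon, +3·1° lat → SW at lon 6°, lat -7°.
Subsquare i=8, i=8: +8·0.0833333° lon, +8·0.0416667° lat → SW at lon 6.66667°, lat -6.66667°.
latitude -6.6667, longitude 6.6667.

-6.6667, 6.6667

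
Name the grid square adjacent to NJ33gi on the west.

NJ33fi

Longitude subsquare g = 6; −1 → 5 = f.
The latitude characters are unchanged.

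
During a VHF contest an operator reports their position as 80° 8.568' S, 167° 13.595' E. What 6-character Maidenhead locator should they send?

RA39ou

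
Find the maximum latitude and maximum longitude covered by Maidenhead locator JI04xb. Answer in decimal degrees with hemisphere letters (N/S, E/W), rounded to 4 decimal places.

5.9167° S, 2.0000° E

Field J=9, I=8: +9·20° lon, +8·10° lat → SW at lon 0°, lat -10°.
Square 0, 4: +0·2° lon, +4·1° lat → SW at lon 0°, lat -6°.
Subsquare x=23, b=1: +23·0.0833333° lon, +1·0.0416667° lat → SW at lon 1.91667°, lat -5.95833°.
Cell spans 0.0833333° lon × 0.0416667° lat. NE corner is SW corner plus one full cell.
latitude 5.9167° S, longitude 2.0000° E.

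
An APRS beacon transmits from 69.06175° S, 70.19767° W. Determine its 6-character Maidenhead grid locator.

Shift to the Maidenhead origin (180°W, 90°S): lon 109.8023, lat 20.9382.
Field: 109.8023/20 → 5 → F, 20.9382/10 → 2 → C; chars FC.
Square: 9.8023/2 → 4, 0.9382/1 → 0; chars 40.
Subsquare: 1.8023/0.0833333 → 21 → v, 0.9382/0.0416667 → 22 → w; chars vw.

FC40vw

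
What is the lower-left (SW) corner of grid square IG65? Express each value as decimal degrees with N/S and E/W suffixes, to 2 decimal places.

25.00° S, 8.00° W

Field I=8, G=6: +8·20° lon, +6·10° lat → SW at lon -20°, lat -30°.
Square 6, 5: +6·2° lon, +5·1° lat → SW at lon -8°, lat -25°.
latitude 25.00° S, longitude 8.00° W.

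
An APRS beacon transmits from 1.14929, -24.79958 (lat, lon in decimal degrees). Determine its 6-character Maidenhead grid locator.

HJ71od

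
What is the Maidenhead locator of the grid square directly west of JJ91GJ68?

JJ91gj58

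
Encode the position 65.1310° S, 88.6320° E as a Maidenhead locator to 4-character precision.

NC44

Offset from 180°W / 90°S: lon 268.63°, lat 24.87°.
Field: 268.63/20 → 13 → N, 24.87/10 → 2 → C; chars NC.
Square: 8.63/2 → 4, 4.87/1 → 4; chars 44.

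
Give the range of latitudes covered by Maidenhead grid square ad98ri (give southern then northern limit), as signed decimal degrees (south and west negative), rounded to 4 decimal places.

-51.6667, -51.6250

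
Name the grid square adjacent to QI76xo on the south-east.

Longitude subsquare x = 23; +1 → 24, wraps to 0 = a, carry into square.
Longitude square 7; +1 → 8.
Latitude subsquare o = 14; −1 → 13 = n.

QI86an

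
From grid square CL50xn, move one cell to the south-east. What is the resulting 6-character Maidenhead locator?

CL60am

Longitude subsquare x = 23; +1 → 24, wraps to 0 = a, carry into square.
Longitude square 5; +1 → 6.
Latitude subsquare n = 13; −1 → 12 = m.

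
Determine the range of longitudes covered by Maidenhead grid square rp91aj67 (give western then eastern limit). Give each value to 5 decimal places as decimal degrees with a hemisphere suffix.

Field R=17, P=15: +17·20° lon, +15·10° lat → SW at lon 160°, lat 60°.
Square 9, 1: +9·2° lon, +1·1° lat → SW at lon 178°, lat 61°.
Subsquare a=0, j=9: +0·0.0833333° lon, +9·0.0416667° lat → SW at lon 178°, lat 61.375°.
Extended square 6, 7: +6·0.00833333° lon, +7·0.00416667° lat → SW at lon 178.05°, lat 61.4042°.
Cell spans 0.00833333° lon × 0.00416667° lat.
west 178.05000° E, east 178.05833° E.

178.05000° E, 178.05833° E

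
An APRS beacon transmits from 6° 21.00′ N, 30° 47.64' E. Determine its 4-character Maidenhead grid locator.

KJ56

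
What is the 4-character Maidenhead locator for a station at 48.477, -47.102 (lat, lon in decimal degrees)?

Offset from 180°W / 90°S: lon 132.90°, lat 138.48°.
Field: lon ⌊132.90/20⌋ = 6 → G; lat ⌊138.48/10⌋ = 13 → N.
Square: lon ⌊12.90/2⌋ = 6; lat ⌊8.48/1⌋ = 8.

GN68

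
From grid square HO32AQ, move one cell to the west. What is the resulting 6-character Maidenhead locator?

HO22xq

Longitude subsquare a = 0; −1 → -1, wraps to 23 = x, carry into square.
Longitude square 3; −1 → 2.
The latitude characters are unchanged.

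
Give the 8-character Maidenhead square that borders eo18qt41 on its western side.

EO18qt31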